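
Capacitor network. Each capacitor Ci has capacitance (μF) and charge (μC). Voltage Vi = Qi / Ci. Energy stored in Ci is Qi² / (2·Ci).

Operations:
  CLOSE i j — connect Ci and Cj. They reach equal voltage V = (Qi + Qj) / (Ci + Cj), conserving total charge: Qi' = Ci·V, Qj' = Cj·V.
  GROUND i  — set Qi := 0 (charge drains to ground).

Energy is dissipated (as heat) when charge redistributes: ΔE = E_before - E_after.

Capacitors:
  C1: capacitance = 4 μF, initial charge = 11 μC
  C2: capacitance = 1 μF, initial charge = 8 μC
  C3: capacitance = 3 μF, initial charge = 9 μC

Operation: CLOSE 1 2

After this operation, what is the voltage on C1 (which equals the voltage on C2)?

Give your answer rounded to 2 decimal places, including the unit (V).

Answer: 3.80 V

Derivation:
Initial: C1(4μF, Q=11μC, V=2.75V), C2(1μF, Q=8μC, V=8.00V), C3(3μF, Q=9μC, V=3.00V)
Op 1: CLOSE 1-2: Q_total=19.00, C_total=5.00, V=3.80; Q1=15.20, Q2=3.80; dissipated=11.025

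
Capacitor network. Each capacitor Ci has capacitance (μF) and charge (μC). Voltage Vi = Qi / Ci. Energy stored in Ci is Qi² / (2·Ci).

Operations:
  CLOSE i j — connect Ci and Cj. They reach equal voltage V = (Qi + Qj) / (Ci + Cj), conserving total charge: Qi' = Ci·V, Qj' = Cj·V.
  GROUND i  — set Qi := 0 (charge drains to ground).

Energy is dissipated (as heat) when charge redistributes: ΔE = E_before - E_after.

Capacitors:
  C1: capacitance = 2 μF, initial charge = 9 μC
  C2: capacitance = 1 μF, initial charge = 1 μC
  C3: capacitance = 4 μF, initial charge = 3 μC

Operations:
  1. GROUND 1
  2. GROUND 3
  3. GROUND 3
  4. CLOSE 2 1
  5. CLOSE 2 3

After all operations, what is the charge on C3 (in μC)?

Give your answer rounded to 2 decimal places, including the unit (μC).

Answer: 0.27 μC

Derivation:
Initial: C1(2μF, Q=9μC, V=4.50V), C2(1μF, Q=1μC, V=1.00V), C3(4μF, Q=3μC, V=0.75V)
Op 1: GROUND 1: Q1=0; energy lost=20.250
Op 2: GROUND 3: Q3=0; energy lost=1.125
Op 3: GROUND 3: Q3=0; energy lost=0.000
Op 4: CLOSE 2-1: Q_total=1.00, C_total=3.00, V=0.33; Q2=0.33, Q1=0.67; dissipated=0.333
Op 5: CLOSE 2-3: Q_total=0.33, C_total=5.00, V=0.07; Q2=0.07, Q3=0.27; dissipated=0.044
Final charges: Q1=0.67, Q2=0.07, Q3=0.27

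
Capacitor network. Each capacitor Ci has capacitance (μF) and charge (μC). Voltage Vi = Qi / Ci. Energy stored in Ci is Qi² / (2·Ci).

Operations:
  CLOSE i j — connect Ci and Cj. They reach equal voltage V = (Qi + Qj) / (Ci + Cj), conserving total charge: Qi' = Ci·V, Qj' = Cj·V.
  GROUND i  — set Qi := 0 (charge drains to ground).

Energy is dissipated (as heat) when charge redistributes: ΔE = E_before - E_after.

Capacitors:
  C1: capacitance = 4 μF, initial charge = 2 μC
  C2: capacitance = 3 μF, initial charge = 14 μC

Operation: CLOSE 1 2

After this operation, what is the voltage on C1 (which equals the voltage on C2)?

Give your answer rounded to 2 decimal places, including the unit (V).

Answer: 2.29 V

Derivation:
Initial: C1(4μF, Q=2μC, V=0.50V), C2(3μF, Q=14μC, V=4.67V)
Op 1: CLOSE 1-2: Q_total=16.00, C_total=7.00, V=2.29; Q1=9.14, Q2=6.86; dissipated=14.881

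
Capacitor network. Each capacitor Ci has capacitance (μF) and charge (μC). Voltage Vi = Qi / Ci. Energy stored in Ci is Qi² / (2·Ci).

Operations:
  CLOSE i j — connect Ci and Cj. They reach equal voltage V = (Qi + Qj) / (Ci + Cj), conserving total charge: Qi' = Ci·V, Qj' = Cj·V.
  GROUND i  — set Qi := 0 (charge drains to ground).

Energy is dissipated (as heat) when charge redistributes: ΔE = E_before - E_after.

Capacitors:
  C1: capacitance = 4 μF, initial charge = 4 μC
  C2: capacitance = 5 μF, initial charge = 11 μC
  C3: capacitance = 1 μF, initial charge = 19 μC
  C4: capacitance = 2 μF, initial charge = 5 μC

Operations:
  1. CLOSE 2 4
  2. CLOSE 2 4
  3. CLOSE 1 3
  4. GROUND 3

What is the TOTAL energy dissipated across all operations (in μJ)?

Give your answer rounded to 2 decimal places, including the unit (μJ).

Answer: 140.24 μJ

Derivation:
Initial: C1(4μF, Q=4μC, V=1.00V), C2(5μF, Q=11μC, V=2.20V), C3(1μF, Q=19μC, V=19.00V), C4(2μF, Q=5μC, V=2.50V)
Op 1: CLOSE 2-4: Q_total=16.00, C_total=7.00, V=2.29; Q2=11.43, Q4=4.57; dissipated=0.064
Op 2: CLOSE 2-4: Q_total=16.00, C_total=7.00, V=2.29; Q2=11.43, Q4=4.57; dissipated=0.000
Op 3: CLOSE 1-3: Q_total=23.00, C_total=5.00, V=4.60; Q1=18.40, Q3=4.60; dissipated=129.600
Op 4: GROUND 3: Q3=0; energy lost=10.580
Total dissipated: 140.244 μJ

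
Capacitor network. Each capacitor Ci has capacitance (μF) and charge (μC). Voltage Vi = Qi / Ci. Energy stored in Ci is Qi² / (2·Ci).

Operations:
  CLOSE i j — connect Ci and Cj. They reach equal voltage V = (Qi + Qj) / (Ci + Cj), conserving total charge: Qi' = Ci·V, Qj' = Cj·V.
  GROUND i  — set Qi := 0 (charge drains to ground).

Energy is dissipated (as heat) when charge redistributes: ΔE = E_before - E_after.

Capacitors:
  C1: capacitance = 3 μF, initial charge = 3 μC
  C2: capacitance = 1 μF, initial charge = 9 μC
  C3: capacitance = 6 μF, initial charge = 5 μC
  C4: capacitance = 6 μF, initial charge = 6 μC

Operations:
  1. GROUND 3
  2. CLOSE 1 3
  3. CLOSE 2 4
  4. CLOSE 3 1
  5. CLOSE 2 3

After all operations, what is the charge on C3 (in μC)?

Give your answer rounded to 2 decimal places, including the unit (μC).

Answer: 3.55 μC

Derivation:
Initial: C1(3μF, Q=3μC, V=1.00V), C2(1μF, Q=9μC, V=9.00V), C3(6μF, Q=5μC, V=0.83V), C4(6μF, Q=6μC, V=1.00V)
Op 1: GROUND 3: Q3=0; energy lost=2.083
Op 2: CLOSE 1-3: Q_total=3.00, C_total=9.00, V=0.33; Q1=1.00, Q3=2.00; dissipated=1.000
Op 3: CLOSE 2-4: Q_total=15.00, C_total=7.00, V=2.14; Q2=2.14, Q4=12.86; dissipated=27.429
Op 4: CLOSE 3-1: Q_total=3.00, C_total=9.00, V=0.33; Q3=2.00, Q1=1.00; dissipated=0.000
Op 5: CLOSE 2-3: Q_total=4.14, C_total=7.00, V=0.59; Q2=0.59, Q3=3.55; dissipated=1.403
Final charges: Q1=1.00, Q2=0.59, Q3=3.55, Q4=12.86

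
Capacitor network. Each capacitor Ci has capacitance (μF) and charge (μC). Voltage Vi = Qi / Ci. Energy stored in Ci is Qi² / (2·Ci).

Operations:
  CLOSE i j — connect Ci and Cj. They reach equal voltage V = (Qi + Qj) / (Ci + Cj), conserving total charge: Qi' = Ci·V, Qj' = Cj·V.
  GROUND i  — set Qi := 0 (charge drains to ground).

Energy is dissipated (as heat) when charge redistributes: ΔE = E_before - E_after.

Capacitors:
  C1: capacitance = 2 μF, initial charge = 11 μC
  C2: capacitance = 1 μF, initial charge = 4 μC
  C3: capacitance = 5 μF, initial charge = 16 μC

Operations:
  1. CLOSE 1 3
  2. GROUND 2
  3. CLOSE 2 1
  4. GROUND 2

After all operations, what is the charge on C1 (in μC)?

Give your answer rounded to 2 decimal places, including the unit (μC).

Initial: C1(2μF, Q=11μC, V=5.50V), C2(1μF, Q=4μC, V=4.00V), C3(5μF, Q=16μC, V=3.20V)
Op 1: CLOSE 1-3: Q_total=27.00, C_total=7.00, V=3.86; Q1=7.71, Q3=19.29; dissipated=3.779
Op 2: GROUND 2: Q2=0; energy lost=8.000
Op 3: CLOSE 2-1: Q_total=7.71, C_total=3.00, V=2.57; Q2=2.57, Q1=5.14; dissipated=4.959
Op 4: GROUND 2: Q2=0; energy lost=3.306
Final charges: Q1=5.14, Q2=0.00, Q3=19.29

Answer: 5.14 μC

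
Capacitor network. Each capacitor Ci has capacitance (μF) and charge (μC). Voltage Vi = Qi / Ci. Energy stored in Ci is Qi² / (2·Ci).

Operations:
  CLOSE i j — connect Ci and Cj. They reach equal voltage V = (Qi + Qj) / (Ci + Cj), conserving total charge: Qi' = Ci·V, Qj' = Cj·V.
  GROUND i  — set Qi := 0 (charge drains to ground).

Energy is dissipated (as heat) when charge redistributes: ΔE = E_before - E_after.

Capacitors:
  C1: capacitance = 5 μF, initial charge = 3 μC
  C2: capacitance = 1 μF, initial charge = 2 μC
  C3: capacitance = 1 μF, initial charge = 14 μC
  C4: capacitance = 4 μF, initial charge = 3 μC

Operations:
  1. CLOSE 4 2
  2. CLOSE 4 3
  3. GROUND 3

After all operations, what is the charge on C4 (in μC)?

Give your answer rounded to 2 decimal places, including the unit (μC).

Answer: 14.40 μC

Derivation:
Initial: C1(5μF, Q=3μC, V=0.60V), C2(1μF, Q=2μC, V=2.00V), C3(1μF, Q=14μC, V=14.00V), C4(4μF, Q=3μC, V=0.75V)
Op 1: CLOSE 4-2: Q_total=5.00, C_total=5.00, V=1.00; Q4=4.00, Q2=1.00; dissipated=0.625
Op 2: CLOSE 4-3: Q_total=18.00, C_total=5.00, V=3.60; Q4=14.40, Q3=3.60; dissipated=67.600
Op 3: GROUND 3: Q3=0; energy lost=6.480
Final charges: Q1=3.00, Q2=1.00, Q3=0.00, Q4=14.40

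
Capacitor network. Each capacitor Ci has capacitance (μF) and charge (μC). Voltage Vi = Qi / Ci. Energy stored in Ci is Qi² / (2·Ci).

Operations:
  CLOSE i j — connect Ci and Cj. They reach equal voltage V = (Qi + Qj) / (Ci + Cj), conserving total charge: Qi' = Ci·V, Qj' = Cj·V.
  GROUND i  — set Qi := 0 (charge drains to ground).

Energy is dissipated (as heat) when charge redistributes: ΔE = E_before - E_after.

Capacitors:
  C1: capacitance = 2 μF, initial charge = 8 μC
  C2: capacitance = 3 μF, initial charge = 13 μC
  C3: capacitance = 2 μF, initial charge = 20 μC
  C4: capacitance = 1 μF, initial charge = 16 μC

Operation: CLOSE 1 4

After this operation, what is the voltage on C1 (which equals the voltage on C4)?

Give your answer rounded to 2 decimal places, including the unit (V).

Answer: 8.00 V

Derivation:
Initial: C1(2μF, Q=8μC, V=4.00V), C2(3μF, Q=13μC, V=4.33V), C3(2μF, Q=20μC, V=10.00V), C4(1μF, Q=16μC, V=16.00V)
Op 1: CLOSE 1-4: Q_total=24.00, C_total=3.00, V=8.00; Q1=16.00, Q4=8.00; dissipated=48.000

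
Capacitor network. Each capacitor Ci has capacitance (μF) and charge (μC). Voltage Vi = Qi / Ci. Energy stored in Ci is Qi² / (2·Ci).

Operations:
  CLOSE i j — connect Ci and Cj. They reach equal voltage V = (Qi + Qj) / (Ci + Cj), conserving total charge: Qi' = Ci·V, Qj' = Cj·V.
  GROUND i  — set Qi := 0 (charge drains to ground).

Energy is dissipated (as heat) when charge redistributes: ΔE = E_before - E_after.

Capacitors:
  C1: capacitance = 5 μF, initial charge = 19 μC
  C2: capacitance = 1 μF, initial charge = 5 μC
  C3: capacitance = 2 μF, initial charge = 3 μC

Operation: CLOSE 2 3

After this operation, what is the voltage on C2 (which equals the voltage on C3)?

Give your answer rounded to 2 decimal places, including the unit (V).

Initial: C1(5μF, Q=19μC, V=3.80V), C2(1μF, Q=5μC, V=5.00V), C3(2μF, Q=3μC, V=1.50V)
Op 1: CLOSE 2-3: Q_total=8.00, C_total=3.00, V=2.67; Q2=2.67, Q3=5.33; dissipated=4.083

Answer: 2.67 V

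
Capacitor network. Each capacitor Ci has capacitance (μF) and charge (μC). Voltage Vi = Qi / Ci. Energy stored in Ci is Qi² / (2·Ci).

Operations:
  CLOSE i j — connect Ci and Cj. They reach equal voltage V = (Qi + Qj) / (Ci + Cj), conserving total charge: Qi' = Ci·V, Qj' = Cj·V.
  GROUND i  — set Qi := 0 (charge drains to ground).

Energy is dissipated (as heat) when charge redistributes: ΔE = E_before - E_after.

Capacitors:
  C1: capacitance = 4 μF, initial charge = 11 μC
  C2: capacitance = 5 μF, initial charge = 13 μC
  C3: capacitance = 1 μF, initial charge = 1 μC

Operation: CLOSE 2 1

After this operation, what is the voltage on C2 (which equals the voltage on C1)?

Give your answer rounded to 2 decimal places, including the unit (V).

Initial: C1(4μF, Q=11μC, V=2.75V), C2(5μF, Q=13μC, V=2.60V), C3(1μF, Q=1μC, V=1.00V)
Op 1: CLOSE 2-1: Q_total=24.00, C_total=9.00, V=2.67; Q2=13.33, Q1=10.67; dissipated=0.025

Answer: 2.67 V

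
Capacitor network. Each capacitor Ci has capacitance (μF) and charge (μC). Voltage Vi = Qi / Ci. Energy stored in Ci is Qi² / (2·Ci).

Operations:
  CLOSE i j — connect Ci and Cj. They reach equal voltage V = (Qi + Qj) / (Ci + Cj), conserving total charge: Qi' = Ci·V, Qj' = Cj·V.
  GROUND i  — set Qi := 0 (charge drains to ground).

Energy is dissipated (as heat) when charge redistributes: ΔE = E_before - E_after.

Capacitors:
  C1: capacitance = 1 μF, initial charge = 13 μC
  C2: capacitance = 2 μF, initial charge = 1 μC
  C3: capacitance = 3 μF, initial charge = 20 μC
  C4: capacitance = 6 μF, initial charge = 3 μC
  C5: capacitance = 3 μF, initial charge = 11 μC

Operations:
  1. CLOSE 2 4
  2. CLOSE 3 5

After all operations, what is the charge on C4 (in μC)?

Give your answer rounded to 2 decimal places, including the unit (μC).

Initial: C1(1μF, Q=13μC, V=13.00V), C2(2μF, Q=1μC, V=0.50V), C3(3μF, Q=20μC, V=6.67V), C4(6μF, Q=3μC, V=0.50V), C5(3μF, Q=11μC, V=3.67V)
Op 1: CLOSE 2-4: Q_total=4.00, C_total=8.00, V=0.50; Q2=1.00, Q4=3.00; dissipated=0.000
Op 2: CLOSE 3-5: Q_total=31.00, C_total=6.00, V=5.17; Q3=15.50, Q5=15.50; dissipated=6.750
Final charges: Q1=13.00, Q2=1.00, Q3=15.50, Q4=3.00, Q5=15.50

Answer: 3.00 μC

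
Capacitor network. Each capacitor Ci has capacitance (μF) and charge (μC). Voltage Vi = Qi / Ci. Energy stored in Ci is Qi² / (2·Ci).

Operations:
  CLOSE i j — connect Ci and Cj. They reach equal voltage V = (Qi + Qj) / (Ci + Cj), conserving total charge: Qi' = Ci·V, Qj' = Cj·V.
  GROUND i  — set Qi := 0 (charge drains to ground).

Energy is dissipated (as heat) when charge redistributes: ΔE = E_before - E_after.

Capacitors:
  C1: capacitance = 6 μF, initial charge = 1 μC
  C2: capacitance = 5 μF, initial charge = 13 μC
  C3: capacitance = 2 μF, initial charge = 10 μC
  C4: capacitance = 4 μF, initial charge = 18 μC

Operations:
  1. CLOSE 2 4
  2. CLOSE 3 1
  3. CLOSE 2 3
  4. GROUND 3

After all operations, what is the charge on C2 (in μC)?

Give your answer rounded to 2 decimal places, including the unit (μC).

Initial: C1(6μF, Q=1μC, V=0.17V), C2(5μF, Q=13μC, V=2.60V), C3(2μF, Q=10μC, V=5.00V), C4(4μF, Q=18μC, V=4.50V)
Op 1: CLOSE 2-4: Q_total=31.00, C_total=9.00, V=3.44; Q2=17.22, Q4=13.78; dissipated=4.011
Op 2: CLOSE 3-1: Q_total=11.00, C_total=8.00, V=1.38; Q3=2.75, Q1=8.25; dissipated=17.521
Op 3: CLOSE 2-3: Q_total=19.97, C_total=7.00, V=2.85; Q2=14.27, Q3=5.71; dissipated=3.059
Op 4: GROUND 3: Q3=0; energy lost=8.141
Final charges: Q1=8.25, Q2=14.27, Q3=0.00, Q4=13.78

Answer: 14.27 μC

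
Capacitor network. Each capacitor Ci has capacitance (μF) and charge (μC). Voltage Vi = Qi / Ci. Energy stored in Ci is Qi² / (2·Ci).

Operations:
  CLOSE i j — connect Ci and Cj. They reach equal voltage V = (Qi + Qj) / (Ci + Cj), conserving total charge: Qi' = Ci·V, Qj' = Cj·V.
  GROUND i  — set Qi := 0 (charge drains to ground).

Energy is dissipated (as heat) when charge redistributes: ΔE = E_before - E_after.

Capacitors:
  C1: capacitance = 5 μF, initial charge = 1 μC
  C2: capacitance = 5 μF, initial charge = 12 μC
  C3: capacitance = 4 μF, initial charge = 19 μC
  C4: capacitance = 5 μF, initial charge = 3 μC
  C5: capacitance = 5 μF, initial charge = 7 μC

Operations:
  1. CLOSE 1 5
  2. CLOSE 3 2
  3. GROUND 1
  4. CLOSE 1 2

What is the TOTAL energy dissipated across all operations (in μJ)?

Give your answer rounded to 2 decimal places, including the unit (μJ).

Initial: C1(5μF, Q=1μC, V=0.20V), C2(5μF, Q=12μC, V=2.40V), C3(4μF, Q=19μC, V=4.75V), C4(5μF, Q=3μC, V=0.60V), C5(5μF, Q=7μC, V=1.40V)
Op 1: CLOSE 1-5: Q_total=8.00, C_total=10.00, V=0.80; Q1=4.00, Q5=4.00; dissipated=1.800
Op 2: CLOSE 3-2: Q_total=31.00, C_total=9.00, V=3.44; Q3=13.78, Q2=17.22; dissipated=6.136
Op 3: GROUND 1: Q1=0; energy lost=1.600
Op 4: CLOSE 1-2: Q_total=17.22, C_total=10.00, V=1.72; Q1=8.61, Q2=8.61; dissipated=14.830
Total dissipated: 24.366 μJ

Answer: 24.37 μJ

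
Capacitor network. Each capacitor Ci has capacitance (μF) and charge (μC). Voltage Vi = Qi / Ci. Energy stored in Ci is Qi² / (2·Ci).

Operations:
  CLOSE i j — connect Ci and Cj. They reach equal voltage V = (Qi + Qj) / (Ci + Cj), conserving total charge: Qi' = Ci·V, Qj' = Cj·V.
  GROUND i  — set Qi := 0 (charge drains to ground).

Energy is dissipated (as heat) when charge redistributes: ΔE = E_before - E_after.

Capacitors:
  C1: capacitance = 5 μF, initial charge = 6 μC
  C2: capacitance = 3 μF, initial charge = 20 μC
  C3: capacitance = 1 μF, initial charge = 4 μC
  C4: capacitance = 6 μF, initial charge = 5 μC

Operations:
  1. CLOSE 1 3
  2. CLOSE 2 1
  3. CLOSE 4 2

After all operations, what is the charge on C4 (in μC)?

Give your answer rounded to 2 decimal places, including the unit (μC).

Answer: 10.42 μC

Derivation:
Initial: C1(5μF, Q=6μC, V=1.20V), C2(3μF, Q=20μC, V=6.67V), C3(1μF, Q=4μC, V=4.00V), C4(6μF, Q=5μC, V=0.83V)
Op 1: CLOSE 1-3: Q_total=10.00, C_total=6.00, V=1.67; Q1=8.33, Q3=1.67; dissipated=3.267
Op 2: CLOSE 2-1: Q_total=28.33, C_total=8.00, V=3.54; Q2=10.62, Q1=17.71; dissipated=23.438
Op 3: CLOSE 4-2: Q_total=15.62, C_total=9.00, V=1.74; Q4=10.42, Q2=5.21; dissipated=7.335
Final charges: Q1=17.71, Q2=5.21, Q3=1.67, Q4=10.42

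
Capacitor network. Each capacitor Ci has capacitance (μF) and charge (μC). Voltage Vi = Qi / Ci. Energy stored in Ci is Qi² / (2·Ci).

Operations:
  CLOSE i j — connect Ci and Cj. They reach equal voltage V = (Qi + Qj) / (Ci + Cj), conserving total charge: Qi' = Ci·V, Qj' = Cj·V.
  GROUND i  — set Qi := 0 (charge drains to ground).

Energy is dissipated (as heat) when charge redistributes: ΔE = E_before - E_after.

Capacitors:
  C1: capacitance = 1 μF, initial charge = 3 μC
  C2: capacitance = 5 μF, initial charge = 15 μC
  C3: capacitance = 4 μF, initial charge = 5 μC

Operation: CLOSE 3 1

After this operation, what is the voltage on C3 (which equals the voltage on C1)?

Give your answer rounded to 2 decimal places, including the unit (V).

Initial: C1(1μF, Q=3μC, V=3.00V), C2(5μF, Q=15μC, V=3.00V), C3(4μF, Q=5μC, V=1.25V)
Op 1: CLOSE 3-1: Q_total=8.00, C_total=5.00, V=1.60; Q3=6.40, Q1=1.60; dissipated=1.225

Answer: 1.60 V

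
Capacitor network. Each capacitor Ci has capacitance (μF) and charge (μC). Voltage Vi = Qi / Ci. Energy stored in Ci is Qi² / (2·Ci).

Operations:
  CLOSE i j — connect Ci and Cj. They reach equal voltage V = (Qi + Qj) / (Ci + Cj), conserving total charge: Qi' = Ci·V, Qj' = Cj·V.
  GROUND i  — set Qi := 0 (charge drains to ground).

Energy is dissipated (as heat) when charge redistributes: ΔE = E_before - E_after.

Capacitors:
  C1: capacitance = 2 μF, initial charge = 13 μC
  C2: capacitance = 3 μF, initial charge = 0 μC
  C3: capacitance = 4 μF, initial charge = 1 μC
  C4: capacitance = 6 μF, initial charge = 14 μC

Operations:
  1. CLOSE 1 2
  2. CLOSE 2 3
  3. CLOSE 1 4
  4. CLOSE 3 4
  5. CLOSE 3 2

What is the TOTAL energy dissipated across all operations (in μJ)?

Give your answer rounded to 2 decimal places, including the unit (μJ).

Answer: 32.11 μJ

Derivation:
Initial: C1(2μF, Q=13μC, V=6.50V), C2(3μF, Q=0μC, V=0.00V), C3(4μF, Q=1μC, V=0.25V), C4(6μF, Q=14μC, V=2.33V)
Op 1: CLOSE 1-2: Q_total=13.00, C_total=5.00, V=2.60; Q1=5.20, Q2=7.80; dissipated=25.350
Op 2: CLOSE 2-3: Q_total=8.80, C_total=7.00, V=1.26; Q2=3.77, Q3=5.03; dissipated=4.734
Op 3: CLOSE 1-4: Q_total=19.20, C_total=8.00, V=2.40; Q1=4.80, Q4=14.40; dissipated=0.053
Op 4: CLOSE 3-4: Q_total=19.43, C_total=10.00, V=1.94; Q3=7.77, Q4=11.66; dissipated=1.567
Op 5: CLOSE 3-2: Q_total=11.54, C_total=7.00, V=1.65; Q3=6.60, Q2=4.95; dissipated=0.403
Total dissipated: 32.107 μJ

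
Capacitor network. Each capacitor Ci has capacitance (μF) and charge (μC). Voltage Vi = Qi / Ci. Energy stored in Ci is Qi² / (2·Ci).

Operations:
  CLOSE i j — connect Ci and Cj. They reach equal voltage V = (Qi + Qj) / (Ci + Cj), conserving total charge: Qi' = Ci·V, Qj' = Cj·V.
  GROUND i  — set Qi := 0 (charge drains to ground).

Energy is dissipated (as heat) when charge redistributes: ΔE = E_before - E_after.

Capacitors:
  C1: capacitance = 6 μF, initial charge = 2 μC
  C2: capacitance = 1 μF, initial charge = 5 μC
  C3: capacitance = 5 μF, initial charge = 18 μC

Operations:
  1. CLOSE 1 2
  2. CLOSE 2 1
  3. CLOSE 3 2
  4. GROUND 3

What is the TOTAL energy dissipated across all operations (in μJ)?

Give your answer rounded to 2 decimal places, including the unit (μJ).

Initial: C1(6μF, Q=2μC, V=0.33V), C2(1μF, Q=5μC, V=5.00V), C3(5μF, Q=18μC, V=3.60V)
Op 1: CLOSE 1-2: Q_total=7.00, C_total=7.00, V=1.00; Q1=6.00, Q2=1.00; dissipated=9.333
Op 2: CLOSE 2-1: Q_total=7.00, C_total=7.00, V=1.00; Q2=1.00, Q1=6.00; dissipated=0.000
Op 3: CLOSE 3-2: Q_total=19.00, C_total=6.00, V=3.17; Q3=15.83, Q2=3.17; dissipated=2.817
Op 4: GROUND 3: Q3=0; energy lost=25.069
Total dissipated: 37.219 μJ

Answer: 37.22 μJ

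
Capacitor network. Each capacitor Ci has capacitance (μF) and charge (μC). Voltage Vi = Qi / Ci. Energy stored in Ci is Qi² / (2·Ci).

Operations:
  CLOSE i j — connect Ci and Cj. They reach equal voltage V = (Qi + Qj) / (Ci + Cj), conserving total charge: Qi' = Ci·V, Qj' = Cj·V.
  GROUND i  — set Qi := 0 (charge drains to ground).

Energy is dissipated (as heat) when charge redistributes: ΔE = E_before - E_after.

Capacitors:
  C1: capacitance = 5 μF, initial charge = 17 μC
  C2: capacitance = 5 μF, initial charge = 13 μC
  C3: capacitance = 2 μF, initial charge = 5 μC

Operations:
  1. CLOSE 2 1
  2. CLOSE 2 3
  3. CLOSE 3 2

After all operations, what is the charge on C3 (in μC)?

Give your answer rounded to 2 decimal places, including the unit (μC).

Initial: C1(5μF, Q=17μC, V=3.40V), C2(5μF, Q=13μC, V=2.60V), C3(2μF, Q=5μC, V=2.50V)
Op 1: CLOSE 2-1: Q_total=30.00, C_total=10.00, V=3.00; Q2=15.00, Q1=15.00; dissipated=0.800
Op 2: CLOSE 2-3: Q_total=20.00, C_total=7.00, V=2.86; Q2=14.29, Q3=5.71; dissipated=0.179
Op 3: CLOSE 3-2: Q_total=20.00, C_total=7.00, V=2.86; Q3=5.71, Q2=14.29; dissipated=0.000
Final charges: Q1=15.00, Q2=14.29, Q3=5.71

Answer: 5.71 μC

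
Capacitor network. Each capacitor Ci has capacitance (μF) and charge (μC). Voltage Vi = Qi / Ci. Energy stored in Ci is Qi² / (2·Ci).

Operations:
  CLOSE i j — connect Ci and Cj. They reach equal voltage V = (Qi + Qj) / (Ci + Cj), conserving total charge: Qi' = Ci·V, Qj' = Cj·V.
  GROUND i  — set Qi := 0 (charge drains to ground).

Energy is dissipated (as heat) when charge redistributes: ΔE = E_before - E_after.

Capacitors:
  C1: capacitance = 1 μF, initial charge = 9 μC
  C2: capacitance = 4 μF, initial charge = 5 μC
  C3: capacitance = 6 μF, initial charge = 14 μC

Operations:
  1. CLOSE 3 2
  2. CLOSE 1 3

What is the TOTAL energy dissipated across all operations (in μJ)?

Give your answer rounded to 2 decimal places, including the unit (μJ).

Initial: C1(1μF, Q=9μC, V=9.00V), C2(4μF, Q=5μC, V=1.25V), C3(6μF, Q=14μC, V=2.33V)
Op 1: CLOSE 3-2: Q_total=19.00, C_total=10.00, V=1.90; Q3=11.40, Q2=7.60; dissipated=1.408
Op 2: CLOSE 1-3: Q_total=20.40, C_total=7.00, V=2.91; Q1=2.91, Q3=17.49; dissipated=21.604
Total dissipated: 23.013 μJ

Answer: 23.01 μJ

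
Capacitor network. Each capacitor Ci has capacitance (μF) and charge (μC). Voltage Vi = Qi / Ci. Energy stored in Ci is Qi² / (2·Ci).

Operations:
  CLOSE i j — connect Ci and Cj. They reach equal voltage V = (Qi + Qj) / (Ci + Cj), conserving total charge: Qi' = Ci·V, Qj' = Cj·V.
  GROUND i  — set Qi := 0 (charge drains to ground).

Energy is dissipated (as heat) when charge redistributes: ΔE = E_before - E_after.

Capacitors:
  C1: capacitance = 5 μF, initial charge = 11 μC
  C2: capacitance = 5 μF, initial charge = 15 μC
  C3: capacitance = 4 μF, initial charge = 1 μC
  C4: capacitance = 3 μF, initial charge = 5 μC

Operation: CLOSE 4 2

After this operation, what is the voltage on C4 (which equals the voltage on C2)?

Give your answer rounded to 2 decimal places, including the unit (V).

Answer: 2.50 V

Derivation:
Initial: C1(5μF, Q=11μC, V=2.20V), C2(5μF, Q=15μC, V=3.00V), C3(4μF, Q=1μC, V=0.25V), C4(3μF, Q=5μC, V=1.67V)
Op 1: CLOSE 4-2: Q_total=20.00, C_total=8.00, V=2.50; Q4=7.50, Q2=12.50; dissipated=1.667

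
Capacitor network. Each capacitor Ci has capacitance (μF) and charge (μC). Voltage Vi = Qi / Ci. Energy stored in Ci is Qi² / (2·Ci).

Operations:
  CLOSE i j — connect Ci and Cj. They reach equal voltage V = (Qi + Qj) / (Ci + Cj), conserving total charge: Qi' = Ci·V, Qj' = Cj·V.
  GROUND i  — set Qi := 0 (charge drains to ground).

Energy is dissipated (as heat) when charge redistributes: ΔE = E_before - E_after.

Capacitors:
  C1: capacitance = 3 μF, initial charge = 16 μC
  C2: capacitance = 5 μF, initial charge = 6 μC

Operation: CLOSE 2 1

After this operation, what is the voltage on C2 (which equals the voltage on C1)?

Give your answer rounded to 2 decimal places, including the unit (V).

Answer: 2.75 V

Derivation:
Initial: C1(3μF, Q=16μC, V=5.33V), C2(5μF, Q=6μC, V=1.20V)
Op 1: CLOSE 2-1: Q_total=22.00, C_total=8.00, V=2.75; Q2=13.75, Q1=8.25; dissipated=16.017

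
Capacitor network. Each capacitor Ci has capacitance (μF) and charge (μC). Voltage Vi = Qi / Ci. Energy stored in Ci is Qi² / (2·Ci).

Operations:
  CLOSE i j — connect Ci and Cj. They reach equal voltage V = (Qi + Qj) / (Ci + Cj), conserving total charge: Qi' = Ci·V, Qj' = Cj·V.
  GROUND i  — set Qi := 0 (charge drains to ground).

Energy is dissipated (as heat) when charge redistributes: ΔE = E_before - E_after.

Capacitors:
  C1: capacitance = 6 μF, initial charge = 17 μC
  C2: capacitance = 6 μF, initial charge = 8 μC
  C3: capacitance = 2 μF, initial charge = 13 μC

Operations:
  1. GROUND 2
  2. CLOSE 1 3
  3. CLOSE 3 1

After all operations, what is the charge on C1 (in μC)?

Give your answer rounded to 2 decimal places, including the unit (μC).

Initial: C1(6μF, Q=17μC, V=2.83V), C2(6μF, Q=8μC, V=1.33V), C3(2μF, Q=13μC, V=6.50V)
Op 1: GROUND 2: Q2=0; energy lost=5.333
Op 2: CLOSE 1-3: Q_total=30.00, C_total=8.00, V=3.75; Q1=22.50, Q3=7.50; dissipated=10.083
Op 3: CLOSE 3-1: Q_total=30.00, C_total=8.00, V=3.75; Q3=7.50, Q1=22.50; dissipated=0.000
Final charges: Q1=22.50, Q2=0.00, Q3=7.50

Answer: 22.50 μC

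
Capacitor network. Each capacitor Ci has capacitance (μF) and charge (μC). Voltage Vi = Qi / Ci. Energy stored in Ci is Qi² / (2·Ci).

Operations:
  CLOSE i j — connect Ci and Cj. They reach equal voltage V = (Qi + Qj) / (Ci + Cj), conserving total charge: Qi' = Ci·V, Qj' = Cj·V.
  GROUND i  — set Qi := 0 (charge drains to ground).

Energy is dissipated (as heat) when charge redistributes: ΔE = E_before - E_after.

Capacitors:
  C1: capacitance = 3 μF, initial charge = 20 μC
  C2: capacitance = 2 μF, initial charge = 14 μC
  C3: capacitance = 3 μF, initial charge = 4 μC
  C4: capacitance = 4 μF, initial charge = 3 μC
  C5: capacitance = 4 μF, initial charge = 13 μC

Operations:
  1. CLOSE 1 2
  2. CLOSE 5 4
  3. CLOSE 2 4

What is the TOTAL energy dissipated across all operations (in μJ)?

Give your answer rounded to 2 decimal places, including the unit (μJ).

Initial: C1(3μF, Q=20μC, V=6.67V), C2(2μF, Q=14μC, V=7.00V), C3(3μF, Q=4μC, V=1.33V), C4(4μF, Q=3μC, V=0.75V), C5(4μF, Q=13μC, V=3.25V)
Op 1: CLOSE 1-2: Q_total=34.00, C_total=5.00, V=6.80; Q1=20.40, Q2=13.60; dissipated=0.067
Op 2: CLOSE 5-4: Q_total=16.00, C_total=8.00, V=2.00; Q5=8.00, Q4=8.00; dissipated=6.250
Op 3: CLOSE 2-4: Q_total=21.60, C_total=6.00, V=3.60; Q2=7.20, Q4=14.40; dissipated=15.360
Total dissipated: 21.677 μJ

Answer: 21.68 μJ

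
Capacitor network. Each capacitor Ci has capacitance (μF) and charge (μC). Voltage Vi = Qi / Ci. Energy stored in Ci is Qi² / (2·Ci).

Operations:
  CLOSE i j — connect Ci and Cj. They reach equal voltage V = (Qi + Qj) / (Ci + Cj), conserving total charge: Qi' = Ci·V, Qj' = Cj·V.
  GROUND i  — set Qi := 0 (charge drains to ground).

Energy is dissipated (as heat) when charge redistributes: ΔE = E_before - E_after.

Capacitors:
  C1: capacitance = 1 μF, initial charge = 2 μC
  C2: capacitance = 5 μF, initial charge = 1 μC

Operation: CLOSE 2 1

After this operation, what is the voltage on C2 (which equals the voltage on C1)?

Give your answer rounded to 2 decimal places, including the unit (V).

Answer: 0.50 V

Derivation:
Initial: C1(1μF, Q=2μC, V=2.00V), C2(5μF, Q=1μC, V=0.20V)
Op 1: CLOSE 2-1: Q_total=3.00, C_total=6.00, V=0.50; Q2=2.50, Q1=0.50; dissipated=1.350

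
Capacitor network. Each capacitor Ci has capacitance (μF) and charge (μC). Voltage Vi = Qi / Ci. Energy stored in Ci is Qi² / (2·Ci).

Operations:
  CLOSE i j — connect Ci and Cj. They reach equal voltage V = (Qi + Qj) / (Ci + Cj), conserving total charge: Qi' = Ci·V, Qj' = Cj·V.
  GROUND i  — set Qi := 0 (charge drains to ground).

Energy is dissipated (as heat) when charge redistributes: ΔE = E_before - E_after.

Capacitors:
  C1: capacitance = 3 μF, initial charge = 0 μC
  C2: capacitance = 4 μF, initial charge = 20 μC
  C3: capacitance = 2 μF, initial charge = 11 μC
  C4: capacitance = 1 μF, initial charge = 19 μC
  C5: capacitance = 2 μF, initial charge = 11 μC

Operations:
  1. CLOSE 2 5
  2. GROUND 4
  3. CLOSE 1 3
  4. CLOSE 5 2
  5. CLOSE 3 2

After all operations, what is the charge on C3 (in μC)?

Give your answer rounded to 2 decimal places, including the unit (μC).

Initial: C1(3μF, Q=0μC, V=0.00V), C2(4μF, Q=20μC, V=5.00V), C3(2μF, Q=11μC, V=5.50V), C4(1μF, Q=19μC, V=19.00V), C5(2μF, Q=11μC, V=5.50V)
Op 1: CLOSE 2-5: Q_total=31.00, C_total=6.00, V=5.17; Q2=20.67, Q5=10.33; dissipated=0.167
Op 2: GROUND 4: Q4=0; energy lost=180.500
Op 3: CLOSE 1-3: Q_total=11.00, C_total=5.00, V=2.20; Q1=6.60, Q3=4.40; dissipated=18.150
Op 4: CLOSE 5-2: Q_total=31.00, C_total=6.00, V=5.17; Q5=10.33, Q2=20.67; dissipated=0.000
Op 5: CLOSE 3-2: Q_total=25.07, C_total=6.00, V=4.18; Q3=8.36, Q2=16.71; dissipated=5.867
Final charges: Q1=6.60, Q2=16.71, Q3=8.36, Q4=0.00, Q5=10.33

Answer: 8.36 μC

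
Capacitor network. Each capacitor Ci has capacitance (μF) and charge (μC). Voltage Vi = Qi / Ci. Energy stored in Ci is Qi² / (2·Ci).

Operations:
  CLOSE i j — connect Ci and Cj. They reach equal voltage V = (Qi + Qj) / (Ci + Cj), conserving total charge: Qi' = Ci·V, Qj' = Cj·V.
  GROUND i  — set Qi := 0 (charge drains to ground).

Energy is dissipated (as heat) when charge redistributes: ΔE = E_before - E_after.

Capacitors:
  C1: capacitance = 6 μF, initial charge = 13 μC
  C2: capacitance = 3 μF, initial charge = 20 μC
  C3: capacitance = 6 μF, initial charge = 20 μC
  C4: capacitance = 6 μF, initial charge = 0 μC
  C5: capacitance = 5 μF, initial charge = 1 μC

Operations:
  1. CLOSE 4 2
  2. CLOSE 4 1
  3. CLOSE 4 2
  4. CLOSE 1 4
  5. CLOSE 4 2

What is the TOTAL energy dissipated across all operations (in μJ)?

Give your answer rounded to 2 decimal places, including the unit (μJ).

Initial: C1(6μF, Q=13μC, V=2.17V), C2(3μF, Q=20μC, V=6.67V), C3(6μF, Q=20μC, V=3.33V), C4(6μF, Q=0μC, V=0.00V), C5(5μF, Q=1μC, V=0.20V)
Op 1: CLOSE 4-2: Q_total=20.00, C_total=9.00, V=2.22; Q4=13.33, Q2=6.67; dissipated=44.444
Op 2: CLOSE 4-1: Q_total=26.33, C_total=12.00, V=2.19; Q4=13.17, Q1=13.17; dissipated=0.005
Op 3: CLOSE 4-2: Q_total=19.83, C_total=9.00, V=2.20; Q4=13.22, Q2=6.61; dissipated=0.001
Op 4: CLOSE 1-4: Q_total=26.39, C_total=12.00, V=2.20; Q1=13.19, Q4=13.19; dissipated=0.000
Op 5: CLOSE 4-2: Q_total=19.81, C_total=9.00, V=2.20; Q4=13.20, Q2=6.60; dissipated=0.000
Total dissipated: 44.450 μJ

Answer: 44.45 μJ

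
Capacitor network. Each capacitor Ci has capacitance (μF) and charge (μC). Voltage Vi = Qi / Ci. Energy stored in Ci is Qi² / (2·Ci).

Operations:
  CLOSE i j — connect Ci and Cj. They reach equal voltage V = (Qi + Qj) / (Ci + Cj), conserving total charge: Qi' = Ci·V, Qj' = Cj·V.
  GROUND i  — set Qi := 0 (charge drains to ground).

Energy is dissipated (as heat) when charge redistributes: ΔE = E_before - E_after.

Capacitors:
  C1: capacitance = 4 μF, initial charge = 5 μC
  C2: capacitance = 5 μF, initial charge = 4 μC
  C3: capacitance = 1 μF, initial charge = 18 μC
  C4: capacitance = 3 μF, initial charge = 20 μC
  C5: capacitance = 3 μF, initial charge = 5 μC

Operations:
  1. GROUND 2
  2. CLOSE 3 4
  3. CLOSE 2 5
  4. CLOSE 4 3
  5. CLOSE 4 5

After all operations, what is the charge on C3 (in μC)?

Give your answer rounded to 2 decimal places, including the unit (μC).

Answer: 9.50 μC

Derivation:
Initial: C1(4μF, Q=5μC, V=1.25V), C2(5μF, Q=4μC, V=0.80V), C3(1μF, Q=18μC, V=18.00V), C4(3μF, Q=20μC, V=6.67V), C5(3μF, Q=5μC, V=1.67V)
Op 1: GROUND 2: Q2=0; energy lost=1.600
Op 2: CLOSE 3-4: Q_total=38.00, C_total=4.00, V=9.50; Q3=9.50, Q4=28.50; dissipated=48.167
Op 3: CLOSE 2-5: Q_total=5.00, C_total=8.00, V=0.62; Q2=3.12, Q5=1.88; dissipated=2.604
Op 4: CLOSE 4-3: Q_total=38.00, C_total=4.00, V=9.50; Q4=28.50, Q3=9.50; dissipated=0.000
Op 5: CLOSE 4-5: Q_total=30.38, C_total=6.00, V=5.06; Q4=15.19, Q5=15.19; dissipated=59.074
Final charges: Q1=5.00, Q2=3.12, Q3=9.50, Q4=15.19, Q5=15.19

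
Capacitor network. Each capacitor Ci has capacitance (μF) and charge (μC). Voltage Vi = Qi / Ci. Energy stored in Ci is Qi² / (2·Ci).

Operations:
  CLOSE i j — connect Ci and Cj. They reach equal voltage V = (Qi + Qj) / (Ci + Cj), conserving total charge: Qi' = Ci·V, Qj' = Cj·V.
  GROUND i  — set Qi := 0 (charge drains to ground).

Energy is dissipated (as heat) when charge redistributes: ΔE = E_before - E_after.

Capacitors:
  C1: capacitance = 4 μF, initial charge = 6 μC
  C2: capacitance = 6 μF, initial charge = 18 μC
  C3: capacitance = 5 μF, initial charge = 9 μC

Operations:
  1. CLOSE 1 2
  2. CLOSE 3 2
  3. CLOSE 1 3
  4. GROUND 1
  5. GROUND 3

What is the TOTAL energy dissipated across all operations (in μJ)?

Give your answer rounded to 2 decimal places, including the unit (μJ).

Answer: 26.02 μJ

Derivation:
Initial: C1(4μF, Q=6μC, V=1.50V), C2(6μF, Q=18μC, V=3.00V), C3(5μF, Q=9μC, V=1.80V)
Op 1: CLOSE 1-2: Q_total=24.00, C_total=10.00, V=2.40; Q1=9.60, Q2=14.40; dissipated=2.700
Op 2: CLOSE 3-2: Q_total=23.40, C_total=11.00, V=2.13; Q3=10.64, Q2=12.76; dissipated=0.491
Op 3: CLOSE 1-3: Q_total=20.24, C_total=9.00, V=2.25; Q1=8.99, Q3=11.24; dissipated=0.083
Op 4: GROUND 1: Q1=0; energy lost=10.111
Op 5: GROUND 3: Q3=0; energy lost=12.639
Total dissipated: 26.024 μJ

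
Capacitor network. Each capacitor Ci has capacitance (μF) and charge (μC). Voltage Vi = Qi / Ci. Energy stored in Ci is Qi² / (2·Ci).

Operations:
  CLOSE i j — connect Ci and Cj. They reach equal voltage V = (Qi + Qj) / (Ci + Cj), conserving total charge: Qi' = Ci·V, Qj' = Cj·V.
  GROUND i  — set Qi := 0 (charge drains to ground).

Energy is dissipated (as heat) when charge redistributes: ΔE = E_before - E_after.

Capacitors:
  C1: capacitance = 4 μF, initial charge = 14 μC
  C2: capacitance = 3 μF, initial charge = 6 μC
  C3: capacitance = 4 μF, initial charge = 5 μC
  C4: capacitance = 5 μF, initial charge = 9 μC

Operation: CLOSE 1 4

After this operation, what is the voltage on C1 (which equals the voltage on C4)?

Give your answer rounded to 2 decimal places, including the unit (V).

Answer: 2.56 V

Derivation:
Initial: C1(4μF, Q=14μC, V=3.50V), C2(3μF, Q=6μC, V=2.00V), C3(4μF, Q=5μC, V=1.25V), C4(5μF, Q=9μC, V=1.80V)
Op 1: CLOSE 1-4: Q_total=23.00, C_total=9.00, V=2.56; Q1=10.22, Q4=12.78; dissipated=3.211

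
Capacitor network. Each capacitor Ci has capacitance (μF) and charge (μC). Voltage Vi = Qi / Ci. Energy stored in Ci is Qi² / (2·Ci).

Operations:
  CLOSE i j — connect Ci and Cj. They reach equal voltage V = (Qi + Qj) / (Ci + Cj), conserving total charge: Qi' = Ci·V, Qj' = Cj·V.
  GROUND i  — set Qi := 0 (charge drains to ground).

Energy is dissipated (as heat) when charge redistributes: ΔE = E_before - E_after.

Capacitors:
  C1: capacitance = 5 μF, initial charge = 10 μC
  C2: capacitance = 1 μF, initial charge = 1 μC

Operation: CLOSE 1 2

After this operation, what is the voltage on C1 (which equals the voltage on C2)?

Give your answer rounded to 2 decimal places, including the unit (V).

Initial: C1(5μF, Q=10μC, V=2.00V), C2(1μF, Q=1μC, V=1.00V)
Op 1: CLOSE 1-2: Q_total=11.00, C_total=6.00, V=1.83; Q1=9.17, Q2=1.83; dissipated=0.417

Answer: 1.83 V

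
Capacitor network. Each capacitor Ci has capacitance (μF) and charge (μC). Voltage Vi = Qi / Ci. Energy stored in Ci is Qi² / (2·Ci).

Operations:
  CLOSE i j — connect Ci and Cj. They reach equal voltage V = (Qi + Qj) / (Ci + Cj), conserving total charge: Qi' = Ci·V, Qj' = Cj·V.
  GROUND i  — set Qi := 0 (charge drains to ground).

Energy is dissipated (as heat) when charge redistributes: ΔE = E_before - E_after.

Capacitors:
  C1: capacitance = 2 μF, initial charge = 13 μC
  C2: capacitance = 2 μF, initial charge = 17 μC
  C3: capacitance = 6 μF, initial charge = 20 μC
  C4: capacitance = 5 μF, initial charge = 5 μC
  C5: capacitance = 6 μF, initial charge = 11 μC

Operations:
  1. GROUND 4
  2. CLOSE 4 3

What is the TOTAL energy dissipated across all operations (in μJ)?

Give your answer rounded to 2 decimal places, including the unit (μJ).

Answer: 17.65 μJ

Derivation:
Initial: C1(2μF, Q=13μC, V=6.50V), C2(2μF, Q=17μC, V=8.50V), C3(6μF, Q=20μC, V=3.33V), C4(5μF, Q=5μC, V=1.00V), C5(6μF, Q=11μC, V=1.83V)
Op 1: GROUND 4: Q4=0; energy lost=2.500
Op 2: CLOSE 4-3: Q_total=20.00, C_total=11.00, V=1.82; Q4=9.09, Q3=10.91; dissipated=15.152
Total dissipated: 17.652 μJ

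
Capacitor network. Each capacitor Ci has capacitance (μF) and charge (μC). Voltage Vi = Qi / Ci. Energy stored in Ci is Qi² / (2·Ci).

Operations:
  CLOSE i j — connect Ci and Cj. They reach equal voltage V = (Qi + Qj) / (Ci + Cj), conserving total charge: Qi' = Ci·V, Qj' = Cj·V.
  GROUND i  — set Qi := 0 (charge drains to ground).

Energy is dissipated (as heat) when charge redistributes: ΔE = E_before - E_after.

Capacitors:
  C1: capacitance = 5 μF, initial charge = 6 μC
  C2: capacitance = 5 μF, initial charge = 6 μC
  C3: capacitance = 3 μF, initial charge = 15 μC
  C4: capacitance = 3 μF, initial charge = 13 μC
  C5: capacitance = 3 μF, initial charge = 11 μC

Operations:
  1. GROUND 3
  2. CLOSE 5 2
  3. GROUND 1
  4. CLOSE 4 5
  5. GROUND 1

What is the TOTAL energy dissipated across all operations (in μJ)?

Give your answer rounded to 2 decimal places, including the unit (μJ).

Answer: 50.46 μJ

Derivation:
Initial: C1(5μF, Q=6μC, V=1.20V), C2(5μF, Q=6μC, V=1.20V), C3(3μF, Q=15μC, V=5.00V), C4(3μF, Q=13μC, V=4.33V), C5(3μF, Q=11μC, V=3.67V)
Op 1: GROUND 3: Q3=0; energy lost=37.500
Op 2: CLOSE 5-2: Q_total=17.00, C_total=8.00, V=2.12; Q5=6.38, Q2=10.62; dissipated=5.704
Op 3: GROUND 1: Q1=0; energy lost=3.600
Op 4: CLOSE 4-5: Q_total=19.38, C_total=6.00, V=3.23; Q4=9.69, Q5=9.69; dissipated=3.658
Op 5: GROUND 1: Q1=0; energy lost=0.000
Total dissipated: 50.462 μJ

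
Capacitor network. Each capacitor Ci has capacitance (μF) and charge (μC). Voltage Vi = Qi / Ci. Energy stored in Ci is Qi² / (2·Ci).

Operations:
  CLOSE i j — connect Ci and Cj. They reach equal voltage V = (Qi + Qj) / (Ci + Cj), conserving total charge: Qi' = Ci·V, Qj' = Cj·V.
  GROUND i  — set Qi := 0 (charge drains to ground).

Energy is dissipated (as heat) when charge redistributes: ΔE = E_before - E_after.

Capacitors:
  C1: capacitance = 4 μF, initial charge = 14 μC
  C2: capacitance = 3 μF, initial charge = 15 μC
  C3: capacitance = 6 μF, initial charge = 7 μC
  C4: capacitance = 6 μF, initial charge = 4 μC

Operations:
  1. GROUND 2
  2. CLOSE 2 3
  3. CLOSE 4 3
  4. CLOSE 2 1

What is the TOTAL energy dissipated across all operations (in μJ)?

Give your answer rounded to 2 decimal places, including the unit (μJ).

Answer: 45.23 μJ

Derivation:
Initial: C1(4μF, Q=14μC, V=3.50V), C2(3μF, Q=15μC, V=5.00V), C3(6μF, Q=7μC, V=1.17V), C4(6μF, Q=4μC, V=0.67V)
Op 1: GROUND 2: Q2=0; energy lost=37.500
Op 2: CLOSE 2-3: Q_total=7.00, C_total=9.00, V=0.78; Q2=2.33, Q3=4.67; dissipated=1.361
Op 3: CLOSE 4-3: Q_total=8.67, C_total=12.00, V=0.72; Q4=4.33, Q3=4.33; dissipated=0.019
Op 4: CLOSE 2-1: Q_total=16.33, C_total=7.00, V=2.33; Q2=7.00, Q1=9.33; dissipated=6.352
Total dissipated: 45.231 μJ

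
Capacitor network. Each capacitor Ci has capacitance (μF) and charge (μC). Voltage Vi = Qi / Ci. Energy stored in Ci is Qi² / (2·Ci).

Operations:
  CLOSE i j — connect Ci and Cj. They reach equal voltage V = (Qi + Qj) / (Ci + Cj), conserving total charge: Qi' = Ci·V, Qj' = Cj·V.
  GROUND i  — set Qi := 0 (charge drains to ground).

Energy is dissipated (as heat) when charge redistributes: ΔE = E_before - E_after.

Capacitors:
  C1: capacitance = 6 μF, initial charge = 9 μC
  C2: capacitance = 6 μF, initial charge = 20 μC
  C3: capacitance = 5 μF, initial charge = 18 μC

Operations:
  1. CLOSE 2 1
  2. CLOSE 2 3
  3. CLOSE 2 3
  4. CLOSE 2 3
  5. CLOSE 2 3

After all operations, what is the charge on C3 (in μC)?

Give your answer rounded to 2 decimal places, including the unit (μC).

Initial: C1(6μF, Q=9μC, V=1.50V), C2(6μF, Q=20μC, V=3.33V), C3(5μF, Q=18μC, V=3.60V)
Op 1: CLOSE 2-1: Q_total=29.00, C_total=12.00, V=2.42; Q2=14.50, Q1=14.50; dissipated=5.042
Op 2: CLOSE 2-3: Q_total=32.50, C_total=11.00, V=2.95; Q2=17.73, Q3=14.77; dissipated=1.909
Op 3: CLOSE 2-3: Q_total=32.50, C_total=11.00, V=2.95; Q2=17.73, Q3=14.77; dissipated=0.000
Op 4: CLOSE 2-3: Q_total=32.50, C_total=11.00, V=2.95; Q2=17.73, Q3=14.77; dissipated=0.000
Op 5: CLOSE 2-3: Q_total=32.50, C_total=11.00, V=2.95; Q2=17.73, Q3=14.77; dissipated=0.000
Final charges: Q1=14.50, Q2=17.73, Q3=14.77

Answer: 14.77 μC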